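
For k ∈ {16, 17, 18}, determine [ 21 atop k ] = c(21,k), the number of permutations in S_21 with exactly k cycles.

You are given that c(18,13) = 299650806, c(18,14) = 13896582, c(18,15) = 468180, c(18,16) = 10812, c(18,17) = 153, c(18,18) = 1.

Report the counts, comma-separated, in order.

r19: T_19,14=18×13896582+299650806=549789282; T_19,15=18×468180+13896582=22323822; T_19,16=18×10812+468180=662796; T_19,17=18×153+10812=13566; T_19,18=18×1+153=171
r20: T_20,15=19×22323822+549789282=973941900; T_20,16=19×662796+22323822=34916946; T_20,17=19×13566+662796=920550; T_20,18=19×171+13566=16815
r21: T_21,16=20×34916946+973941900=1672280820; T_21,17=20×920550+34916946=53327946; T_21,18=20×16815+920550=1256850
Read c(21,16) = 1672280820, c(21,17) = 53327946, c(21,18) = 1256850.

1672280820, 53327946, 1256850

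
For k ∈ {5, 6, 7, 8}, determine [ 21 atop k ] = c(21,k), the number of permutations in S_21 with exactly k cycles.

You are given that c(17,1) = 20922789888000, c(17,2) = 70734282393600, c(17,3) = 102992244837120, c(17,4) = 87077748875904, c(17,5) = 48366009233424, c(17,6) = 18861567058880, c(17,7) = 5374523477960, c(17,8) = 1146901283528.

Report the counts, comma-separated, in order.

r18: T_18,2=17×70734282393600+20922789888000=1223405590579200; T_18,3=17×102992244837120+70734282393600=1821602444624640; T_18,4=17×87077748875904+102992244837120=1583313975727488; T_18,5=17×48366009233424+87077748875904=909299905844112; T_18,6=17×18861567058880+48366009233424=369012649234384; T_18,7=17×5374523477960+18861567058880=110228466184200; T_18,8=17×1146901283528+5374523477960=24871845297936
r19: T_19,3=18×1821602444624640+1223405590579200=34012249593822720; T_19,4=18×1583313975727488+1821602444624640=30321254007719424; T_19,5=18×909299905844112+1583313975727488=17950712280921504; T_19,6=18×369012649234384+909299905844112=7551527592063024; T_19,7=18×110228466184200+369012649234384=2353125040549984; T_19,8=18×24871845297936+110228466184200=557921681547048
r20: T_20,4=19×30321254007719424+34012249593822720=610116075740491776; T_20,5=19×17950712280921504+30321254007719424=371384787345228000; T_20,6=19×7551527592063024+17950712280921504=161429736530118960; T_20,7=19×2353125040549984+7551527592063024=52260903362512720; T_20,8=19×557921681547048+2353125040549984=12953636989943896
r21: T_21,5=20×371384787345228000+610116075740491776=8037811822645051776; T_21,6=20×161429736530118960+371384787345228000=3599979517947607200; T_21,7=20×52260903362512720+161429736530118960=1206647803780373360; T_21,8=20×12953636989943896+52260903362512720=311333643161390640
Read c(21,5) = 8037811822645051776, c(21,6) = 3599979517947607200, c(21,7) = 1206647803780373360, c(21,8) = 311333643161390640.

8037811822645051776, 3599979517947607200, 1206647803780373360, 311333643161390640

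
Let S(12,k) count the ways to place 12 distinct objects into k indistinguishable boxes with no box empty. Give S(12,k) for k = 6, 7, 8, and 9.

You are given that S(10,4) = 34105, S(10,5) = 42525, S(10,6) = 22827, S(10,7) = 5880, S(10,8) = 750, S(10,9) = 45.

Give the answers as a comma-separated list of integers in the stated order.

r11: T_11,5=5×42525+34105=246730; T_11,6=6×22827+42525=179487; T_11,7=7×5880+22827=63987; T_11,8=8×750+5880=11880; T_11,9=9×45+750=1155
r12: T_12,6=6×179487+246730=1323652; T_12,7=7×63987+179487=627396; T_12,8=8×11880+63987=159027; T_12,9=9×1155+11880=22275
Read S(12,6) = 1323652, S(12,7) = 627396, S(12,8) = 159027, S(12,9) = 22275.

1323652, 627396, 159027, 22275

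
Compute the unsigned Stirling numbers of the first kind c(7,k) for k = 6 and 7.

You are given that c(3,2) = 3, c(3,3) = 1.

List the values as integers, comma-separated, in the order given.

21, 1

i=4: T(4,3)=3+3·1=6 | T(4,4)=1+3·0=1
i=5: T(5,4)=6+4·1=10 | T(5,5)=1+4·0=1
i=6: T(6,5)=10+5·1=15 | T(6,6)=1+5·0=1
i=7: T(7,6)=15+6·1=21 | T(7,7)=1+6·0=1
Read c(7,6) = 21, c(7,7) = 1.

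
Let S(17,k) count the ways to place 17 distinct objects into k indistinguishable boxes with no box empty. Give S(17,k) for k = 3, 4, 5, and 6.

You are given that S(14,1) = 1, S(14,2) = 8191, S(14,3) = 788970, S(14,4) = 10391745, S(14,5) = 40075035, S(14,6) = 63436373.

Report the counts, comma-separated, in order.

21457825, 694337290, 5652751651, 17505749898

@15  (15,1):1·1+0→1, (15,2):8191·2+1→16383, (15,3):788970·3+8191→2375101, (15,4):10391745·4+788970→42355950, (15,5):40075035·5+10391745→210766920, (15,6):63436373·6+40075035→420693273
@16  (16,2):16383·2+1→32767, (16,3):2375101·3+16383→7141686, (16,4):42355950·4+2375101→171798901, (16,5):210766920·5+42355950→1096190550, (16,6):420693273·6+210766920→2734926558
@17  (17,3):7141686·3+32767→21457825, (17,4):171798901·4+7141686→694337290, (17,5):1096190550·5+171798901→5652751651, (17,6):2734926558·6+1096190550→17505749898
Read S(17,3) = 21457825, S(17,4) = 694337290, S(17,5) = 5652751651, S(17,6) = 17505749898.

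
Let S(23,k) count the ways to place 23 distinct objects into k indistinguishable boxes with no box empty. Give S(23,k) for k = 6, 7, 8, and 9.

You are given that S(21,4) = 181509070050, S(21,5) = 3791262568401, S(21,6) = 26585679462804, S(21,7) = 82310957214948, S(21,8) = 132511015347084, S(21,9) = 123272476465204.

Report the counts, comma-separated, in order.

998969857983405, 4382641999117305, 9741955019900400, 12320068811796900

row 22: T[22][5]=5·3791262568401+181509070050=19137821912055  T[22][6]=6·26585679462804+3791262568401=163305339345225  T[22][7]=7·82310957214948+26585679462804=602762379967440  T[22][8]=8·132511015347084+82310957214948=1142399079991620  T[22][9]=9·123272476465204+132511015347084=1241963303533920
row 23: T[23][6]=6·163305339345225+19137821912055=998969857983405  T[23][7]=7·602762379967440+163305339345225=4382641999117305  T[23][8]=8·1142399079991620+602762379967440=9741955019900400  T[23][9]=9·1241963303533920+1142399079991620=12320068811796900
Read S(23,6) = 998969857983405, S(23,7) = 4382641999117305, S(23,8) = 9741955019900400, S(23,9) = 12320068811796900.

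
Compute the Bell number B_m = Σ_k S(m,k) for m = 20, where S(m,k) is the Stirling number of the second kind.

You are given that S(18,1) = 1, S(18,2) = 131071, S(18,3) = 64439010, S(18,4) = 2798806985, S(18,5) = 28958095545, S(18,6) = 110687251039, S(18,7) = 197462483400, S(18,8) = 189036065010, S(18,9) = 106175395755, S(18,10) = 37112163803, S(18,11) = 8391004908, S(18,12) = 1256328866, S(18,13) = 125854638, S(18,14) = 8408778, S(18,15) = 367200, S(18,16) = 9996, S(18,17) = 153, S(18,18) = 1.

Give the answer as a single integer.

51724158235372

[19] T[19,1]:1*1+0=1 · T[19,2]:2*131071+1=262143 · T[19,3]:3*64439010+131071=193448101 · T[19,4]:4*2798806985+64439010=11259666950 · T[19,5]:5*28958095545+2798806985=147589284710 · T[19,6]:6*110687251039+28958095545=693081601779 · T[19,7]:7*197462483400+110687251039=1492924634839 · T[19,8]:8*189036065010+197462483400=1709751003480 · T[19,9]:9*106175395755+189036065010=1144614626805 · T[19,10]:10*37112163803+106175395755=477297033785 · T[19,11]:11*8391004908+37112163803=129413217791 · T[19,12]:12*1256328866+8391004908=23466951300 · T[19,13]:13*125854638+1256328866=2892439160 · T[19,14]:14*8408778+125854638=243577530 · T[19,15]:15*367200+8408778=13916778 · T[19,16]:16*9996+367200=527136 · T[19,17]:17*153+9996=12597 · T[19,18]:18*1+153=171 · T[19,19]:19*0+1=1
[20] T[20,1]:1*1+0=1 · T[20,2]:2*262143+1=524287 · T[20,3]:3*193448101+262143=580606446 · T[20,4]:4*11259666950+193448101=45232115901 · T[20,5]:5*147589284710+11259666950=749206090500 · T[20,6]:6*693081601779+147589284710=4306078895384 · T[20,7]:7*1492924634839+693081601779=11143554045652 · T[20,8]:8*1709751003480+1492924634839=15170932662679 · T[20,9]:9*1144614626805+1709751003480=12011282644725 · T[20,10]:10*477297033785+1144614626805=5917584964655 · T[20,11]:11*129413217791+477297033785=1900842429486 · T[20,12]:12*23466951300+129413217791=411016633391 · T[20,13]:13*2892439160+23466951300=61068660380 · T[20,14]:14*243577530+2892439160=6302524580 · T[20,15]:15*13916778+243577530=452329200 · T[20,16]:16*527136+13916778=22350954 · T[20,17]:17*12597+527136=741285 · T[20,18]:18*171+12597=15675 · T[20,19]:19*1+171=190 · T[20,20]:20*0+1=1
B_20 = ΣS(20,k) = 1+524287+580606446+45232115901+749206090500+4306078895384+11143554045652+15170932662679+12011282644725+5917584964655+1900842429486+411016633391+61068660380+6302524580+452329200+22350954+741285+15675+190+1 = 51724158235372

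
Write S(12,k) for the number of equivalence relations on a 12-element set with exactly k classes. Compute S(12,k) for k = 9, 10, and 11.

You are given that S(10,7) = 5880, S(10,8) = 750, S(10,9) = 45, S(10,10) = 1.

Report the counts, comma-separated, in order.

22275, 1705, 66

[11] T[11,8]:8*750+5880=11880 · T[11,9]:9*45+750=1155 · T[11,10]:10*1+45=55 · T[11,11]:11*0+1=1
[12] T[12,9]:9*1155+11880=22275 · T[12,10]:10*55+1155=1705 · T[12,11]:11*1+55=66
Read S(12,9) = 22275, S(12,10) = 1705, S(12,11) = 66.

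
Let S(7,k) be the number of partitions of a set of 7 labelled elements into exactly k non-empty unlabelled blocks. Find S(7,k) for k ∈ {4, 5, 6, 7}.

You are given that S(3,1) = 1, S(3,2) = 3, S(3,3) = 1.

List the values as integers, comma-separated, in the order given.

350, 140, 21, 1

r4: T_4,1=1×1+0=1; T_4,2=2×3+1=7; T_4,3=3×1+3=6; T_4,4=4×0+1=1
r5: T_5,2=2×7+1=15; T_5,3=3×6+7=25; T_5,4=4×1+6=10; T_5,5=5×0+1=1
r6: T_6,3=3×25+15=90; T_6,4=4×10+25=65; T_6,5=5×1+10=15; T_6,6=6×0+1=1
r7: T_7,4=4×65+90=350; T_7,5=5×15+65=140; T_7,6=6×1+15=21; T_7,7=7×0+1=1
Read S(7,4) = 350, S(7,5) = 140, S(7,6) = 21, S(7,7) = 1.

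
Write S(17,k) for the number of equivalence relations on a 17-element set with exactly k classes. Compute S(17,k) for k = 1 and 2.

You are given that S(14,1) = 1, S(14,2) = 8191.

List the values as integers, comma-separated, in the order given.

1, 65535

@15  (15,1):1·1+0→1, (15,2):8191·2+1→16383
@16  (16,1):1·1+0→1, (16,2):16383·2+1→32767
@17  (17,1):1·1+0→1, (17,2):32767·2+1→65535
Read S(17,1) = 1, S(17,2) = 65535.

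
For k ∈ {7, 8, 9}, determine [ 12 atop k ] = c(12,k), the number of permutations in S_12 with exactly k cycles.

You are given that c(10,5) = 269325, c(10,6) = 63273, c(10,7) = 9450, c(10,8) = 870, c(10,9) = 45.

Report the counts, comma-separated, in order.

2637558, 357423, 32670

i=11: T(11,6)=269325+10·63273=902055 | T(11,7)=63273+10·9450=157773 | T(11,8)=9450+10·870=18150 | T(11,9)=870+10·45=1320
i=12: T(12,7)=902055+11·157773=2637558 | T(12,8)=157773+11·18150=357423 | T(12,9)=18150+11·1320=32670
Read c(12,7) = 2637558, c(12,8) = 357423, c(12,9) = 32670.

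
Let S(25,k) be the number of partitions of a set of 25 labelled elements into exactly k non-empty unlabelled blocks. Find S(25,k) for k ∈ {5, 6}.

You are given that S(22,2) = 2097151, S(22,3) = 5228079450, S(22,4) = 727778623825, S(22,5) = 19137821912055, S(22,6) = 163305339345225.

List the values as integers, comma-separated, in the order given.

@23  (23,3):5228079450·3+2097151→15686335501, (23,4):727778623825·4+5228079450→2916342574750, (23,5):19137821912055·5+727778623825→96416888184100, (23,6):163305339345225·6+19137821912055→998969857983405
@24  (24,4):2916342574750·4+15686335501→11681056634501, (24,5):96416888184100·5+2916342574750→485000783495250, (24,6):998969857983405·6+96416888184100→6090236036084530
@25  (25,5):485000783495250·5+11681056634501→2436684974110751, (25,6):6090236036084530·6+485000783495250→37026417000002430
Read S(25,5) = 2436684974110751, S(25,6) = 37026417000002430.

2436684974110751, 37026417000002430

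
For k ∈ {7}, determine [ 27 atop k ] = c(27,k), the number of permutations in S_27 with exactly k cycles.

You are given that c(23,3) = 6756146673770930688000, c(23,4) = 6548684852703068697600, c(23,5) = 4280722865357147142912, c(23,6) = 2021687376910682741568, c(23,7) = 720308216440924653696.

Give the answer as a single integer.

row 24: T[24][4]=23·6548684852703068697600+6756146673770930688000=157375898285941510732800  T[24][5]=23·4280722865357147142912+6548684852703068697600=105005310755917452984576  T[24][6]=23·2021687376910682741568+4280722865357147142912=50779532534302850198976  T[24][7]=23·720308216440924653696+2021687376910682741568=18588776355051949776576
row 25: T[25][5]=24·105005310755917452984576+157375898285941510732800=2677503356427960382362624  T[25][6]=24·50779532534302850198976+105005310755917452984576=1323714091579185857760000  T[25][7]=24·18588776355051949776576+50779532534302850198976=496910165055549644836800
row 26: T[26][6]=25·1323714091579185857760000+2677503356427960382362624=35770355645907606826362624  T[26][7]=25·496910165055549644836800+1323714091579185857760000=13746468217967926978680000
row 27: T[27][7]=26·13746468217967926978680000+35770355645907606826362624=393178529313073708272042624
Read c(27,7) = 393178529313073708272042624.

393178529313073708272042624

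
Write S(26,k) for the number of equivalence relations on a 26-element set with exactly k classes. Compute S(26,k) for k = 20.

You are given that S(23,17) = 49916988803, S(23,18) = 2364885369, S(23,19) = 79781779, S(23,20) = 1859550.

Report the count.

@24  (24,18):2364885369·18+49916988803→92484925445, (24,19):79781779·19+2364885369→3880739170, (24,20):1859550·20+79781779→116972779
@25  (25,19):3880739170·19+92484925445→166218969675, (25,20):116972779·20+3880739170→6220194750
@26  (26,20):6220194750·20+166218969675→290622864675
Read S(26,20) = 290622864675.

290622864675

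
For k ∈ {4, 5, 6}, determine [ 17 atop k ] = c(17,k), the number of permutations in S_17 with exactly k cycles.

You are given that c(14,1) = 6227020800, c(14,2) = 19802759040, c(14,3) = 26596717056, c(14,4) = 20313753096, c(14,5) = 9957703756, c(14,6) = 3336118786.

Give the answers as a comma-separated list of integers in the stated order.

[15] T[15,2]:14*19802759040+6227020800=283465647360 · T[15,3]:14*26596717056+19802759040=392156797824 · T[15,4]:14*20313753096+26596717056=310989260400 · T[15,5]:14*9957703756+20313753096=159721605680 · T[15,6]:14*3336118786+9957703756=56663366760
[16] T[16,3]:15*392156797824+283465647360=6165817614720 · T[16,4]:15*310989260400+392156797824=5056995703824 · T[16,5]:15*159721605680+310989260400=2706813345600 · T[16,6]:15*56663366760+159721605680=1009672107080
[17] T[17,4]:16*5056995703824+6165817614720=87077748875904 · T[17,5]:16*2706813345600+5056995703824=48366009233424 · T[17,6]:16*1009672107080+2706813345600=18861567058880
Read c(17,4) = 87077748875904, c(17,5) = 48366009233424, c(17,6) = 18861567058880.

87077748875904, 48366009233424, 18861567058880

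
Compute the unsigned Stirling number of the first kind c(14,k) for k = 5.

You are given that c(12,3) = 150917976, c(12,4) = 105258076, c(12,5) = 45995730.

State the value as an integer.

i=13: T(13,4)=150917976+12·105258076=1414014888 | T(13,5)=105258076+12·45995730=657206836
i=14: T(14,5)=1414014888+13·657206836=9957703756
Read c(14,5) = 9957703756.

9957703756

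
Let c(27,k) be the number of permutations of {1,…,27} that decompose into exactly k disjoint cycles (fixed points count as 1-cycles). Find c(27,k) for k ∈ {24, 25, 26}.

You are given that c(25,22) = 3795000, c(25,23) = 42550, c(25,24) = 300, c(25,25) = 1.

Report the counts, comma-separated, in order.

6160050, 58500, 351

i=26: T(26,23)=3795000+25·42550=4858750 | T(26,24)=42550+25·300=50050 | T(26,25)=300+25·1=325 | T(26,26)=1+25·0=1
i=27: T(27,24)=4858750+26·50050=6160050 | T(27,25)=50050+26·325=58500 | T(27,26)=325+26·1=351
Read c(27,24) = 6160050, c(27,25) = 58500, c(27,26) = 351.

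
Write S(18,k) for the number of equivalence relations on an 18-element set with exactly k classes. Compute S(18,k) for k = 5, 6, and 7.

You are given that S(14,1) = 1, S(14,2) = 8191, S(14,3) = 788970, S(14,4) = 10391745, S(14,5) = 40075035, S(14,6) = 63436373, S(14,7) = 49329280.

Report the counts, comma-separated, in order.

@15  (15,2):8191·2+1→16383, (15,3):788970·3+8191→2375101, (15,4):10391745·4+788970→42355950, (15,5):40075035·5+10391745→210766920, (15,6):63436373·6+40075035→420693273, (15,7):49329280·7+63436373→408741333
@16  (16,3):2375101·3+16383→7141686, (16,4):42355950·4+2375101→171798901, (16,5):210766920·5+42355950→1096190550, (16,6):420693273·6+210766920→2734926558, (16,7):408741333·7+420693273→3281882604
@17  (17,4):171798901·4+7141686→694337290, (17,5):1096190550·5+171798901→5652751651, (17,6):2734926558·6+1096190550→17505749898, (17,7):3281882604·7+2734926558→25708104786
@18  (18,5):5652751651·5+694337290→28958095545, (18,6):17505749898·6+5652751651→110687251039, (18,7):25708104786·7+17505749898→197462483400
Read S(18,5) = 28958095545, S(18,6) = 110687251039, S(18,7) = 197462483400.

28958095545, 110687251039, 197462483400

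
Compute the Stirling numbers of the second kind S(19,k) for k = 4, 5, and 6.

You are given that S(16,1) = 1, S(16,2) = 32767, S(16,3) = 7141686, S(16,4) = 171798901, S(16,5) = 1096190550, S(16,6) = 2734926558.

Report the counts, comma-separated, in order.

11259666950, 147589284710, 693081601779

i=17: T(17,2)=1+2·32767=65535 | T(17,3)=32767+3·7141686=21457825 | T(17,4)=7141686+4·171798901=694337290 | T(17,5)=171798901+5·1096190550=5652751651 | T(17,6)=1096190550+6·2734926558=17505749898
i=18: T(18,3)=65535+3·21457825=64439010 | T(18,4)=21457825+4·694337290=2798806985 | T(18,5)=694337290+5·5652751651=28958095545 | T(18,6)=5652751651+6·17505749898=110687251039
i=19: T(19,4)=64439010+4·2798806985=11259666950 | T(19,5)=2798806985+5·28958095545=147589284710 | T(19,6)=28958095545+6·110687251039=693081601779
Read S(19,4) = 11259666950, S(19,5) = 147589284710, S(19,6) = 693081601779.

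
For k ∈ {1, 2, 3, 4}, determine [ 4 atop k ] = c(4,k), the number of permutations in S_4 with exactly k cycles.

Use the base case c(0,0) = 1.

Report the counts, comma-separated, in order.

r1: T_1,1=0×0+1=1
r2: T_2,1=1×1+0=1; T_2,2=1×0+1=1
r3: T_3,1=2×1+0=2; T_3,2=2×1+1=3; T_3,3=2×0+1=1
r4: T_4,1=3×2+0=6; T_4,2=3×3+2=11; T_4,3=3×1+3=6; T_4,4=3×0+1=1
Read c(4,1) = 6, c(4,2) = 11, c(4,3) = 6, c(4,4) = 1.

6, 11, 6, 1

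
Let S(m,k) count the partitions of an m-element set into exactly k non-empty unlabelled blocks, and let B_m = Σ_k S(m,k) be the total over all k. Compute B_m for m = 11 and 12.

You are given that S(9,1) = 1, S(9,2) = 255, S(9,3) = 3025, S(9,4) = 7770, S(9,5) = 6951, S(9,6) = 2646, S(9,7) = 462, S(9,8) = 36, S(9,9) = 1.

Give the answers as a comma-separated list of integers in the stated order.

i=10: T(10,1)=0+1·1=1 | T(10,2)=1+2·255=511 | T(10,3)=255+3·3025=9330 | T(10,4)=3025+4·7770=34105 | T(10,5)=7770+5·6951=42525 | T(10,6)=6951+6·2646=22827 | T(10,7)=2646+7·462=5880 | T(10,8)=462+8·36=750 | T(10,9)=36+9·1=45 | T(10,10)=1+10·0=1
i=11: T(11,1)=0+1·1=1 | T(11,2)=1+2·511=1023 | T(11,3)=511+3·9330=28501 | T(11,4)=9330+4·34105=145750 | T(11,5)=34105+5·42525=246730 | T(11,6)=42525+6·22827=179487 | T(11,7)=22827+7·5880=63987 | T(11,8)=5880+8·750=11880 | T(11,9)=750+9·45=1155 | T(11,10)=45+10·1=55 | T(11,11)=1+11·0=1
i=12: T(12,1)=0+1·1=1 | T(12,2)=1+2·1023=2047 | T(12,3)=1023+3·28501=86526 | T(12,4)=28501+4·145750=611501 | T(12,5)=145750+5·246730=1379400 | T(12,6)=246730+6·179487=1323652 | T(12,7)=179487+7·63987=627396 | T(12,8)=63987+8·11880=159027 | T(12,9)=11880+9·1155=22275 | T(12,10)=1155+10·55=1705 | T(12,11)=55+11·1=66 | T(12,12)=1+12·0=1
B_11 = ΣS(11,k) = 1+1023+28501+145750+246730+179487+63987+11880+1155+55+1 = 678570
B_12 = ΣS(12,k) = 1+2047+86526+611501+1379400+1323652+627396+159027+22275+1705+66+1 = 4213597

678570, 4213597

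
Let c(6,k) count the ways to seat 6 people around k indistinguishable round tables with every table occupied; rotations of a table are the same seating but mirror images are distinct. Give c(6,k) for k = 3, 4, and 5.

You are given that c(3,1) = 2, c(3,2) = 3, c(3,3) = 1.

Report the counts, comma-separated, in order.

i=4: T(4,1)=0+3·2=6 | T(4,2)=2+3·3=11 | T(4,3)=3+3·1=6 | T(4,4)=1+3·0=1
i=5: T(5,2)=6+4·11=50 | T(5,3)=11+4·6=35 | T(5,4)=6+4·1=10 | T(5,5)=1+4·0=1
i=6: T(6,3)=50+5·35=225 | T(6,4)=35+5·10=85 | T(6,5)=10+5·1=15
Read c(6,3) = 225, c(6,4) = 85, c(6,5) = 15.

225, 85, 15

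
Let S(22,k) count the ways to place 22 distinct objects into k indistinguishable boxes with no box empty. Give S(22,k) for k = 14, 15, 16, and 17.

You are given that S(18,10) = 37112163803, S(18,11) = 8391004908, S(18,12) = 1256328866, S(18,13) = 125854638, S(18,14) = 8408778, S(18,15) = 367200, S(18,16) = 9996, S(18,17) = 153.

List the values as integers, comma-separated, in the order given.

3295165281331, 345615943200, 26046574004, 1404142047

i=19: T(19,11)=37112163803+11·8391004908=129413217791 | T(19,12)=8391004908+12·1256328866=23466951300 | T(19,13)=1256328866+13·125854638=2892439160 | T(19,14)=125854638+14·8408778=243577530 | T(19,15)=8408778+15·367200=13916778 | T(19,16)=367200+16·9996=527136 | T(19,17)=9996+17·153=12597
i=20: T(20,12)=129413217791+12·23466951300=411016633391 | T(20,13)=23466951300+13·2892439160=61068660380 | T(20,14)=2892439160+14·243577530=6302524580 | T(20,15)=243577530+15·13916778=452329200 | T(20,16)=13916778+16·527136=22350954 | T(20,17)=527136+17·12597=741285
i=21: T(21,13)=411016633391+13·61068660380=1204909218331 | T(21,14)=61068660380+14·6302524580=149304004500 | T(21,15)=6302524580+15·452329200=13087462580 | T(21,16)=452329200+16·22350954=809944464 | T(21,17)=22350954+17·741285=34952799
i=22: T(22,14)=1204909218331+14·149304004500=3295165281331 | T(22,15)=149304004500+15·13087462580=345615943200 | T(22,16)=13087462580+16·809944464=26046574004 | T(22,17)=809944464+17·34952799=1404142047
Read S(22,14) = 3295165281331, S(22,15) = 345615943200, S(22,16) = 26046574004, S(22,17) = 1404142047.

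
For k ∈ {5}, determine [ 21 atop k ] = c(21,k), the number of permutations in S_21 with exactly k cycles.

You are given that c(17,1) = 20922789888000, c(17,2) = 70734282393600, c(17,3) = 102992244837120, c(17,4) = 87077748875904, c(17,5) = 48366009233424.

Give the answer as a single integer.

[18] T[18,2]:17*70734282393600+20922789888000=1223405590579200 · T[18,3]:17*102992244837120+70734282393600=1821602444624640 · T[18,4]:17*87077748875904+102992244837120=1583313975727488 · T[18,5]:17*48366009233424+87077748875904=909299905844112
[19] T[19,3]:18*1821602444624640+1223405590579200=34012249593822720 · T[19,4]:18*1583313975727488+1821602444624640=30321254007719424 · T[19,5]:18*909299905844112+1583313975727488=17950712280921504
[20] T[20,4]:19*30321254007719424+34012249593822720=610116075740491776 · T[20,5]:19*17950712280921504+30321254007719424=371384787345228000
[21] T[21,5]:20*371384787345228000+610116075740491776=8037811822645051776
Read c(21,5) = 8037811822645051776.

8037811822645051776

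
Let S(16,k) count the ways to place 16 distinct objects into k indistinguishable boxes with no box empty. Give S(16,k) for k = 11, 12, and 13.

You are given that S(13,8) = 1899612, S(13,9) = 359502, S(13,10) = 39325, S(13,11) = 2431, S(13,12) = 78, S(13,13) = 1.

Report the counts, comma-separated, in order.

i=14: T(14,9)=1899612+9·359502=5135130 | T(14,10)=359502+10·39325=752752 | T(14,11)=39325+11·2431=66066 | T(14,12)=2431+12·78=3367 | T(14,13)=78+13·1=91
i=15: T(15,10)=5135130+10·752752=12662650 | T(15,11)=752752+11·66066=1479478 | T(15,12)=66066+12·3367=106470 | T(15,13)=3367+13·91=4550
i=16: T(16,11)=12662650+11·1479478=28936908 | T(16,12)=1479478+12·106470=2757118 | T(16,13)=106470+13·4550=165620
Read S(16,11) = 28936908, S(16,12) = 2757118, S(16,13) = 165620.

28936908, 2757118, 165620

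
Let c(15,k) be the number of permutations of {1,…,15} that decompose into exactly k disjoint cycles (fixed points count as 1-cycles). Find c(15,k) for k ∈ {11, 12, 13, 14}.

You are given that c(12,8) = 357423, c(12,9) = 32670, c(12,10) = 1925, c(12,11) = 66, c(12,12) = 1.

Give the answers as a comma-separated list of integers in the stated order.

[13] T[13,9]:12*32670+357423=749463 · T[13,10]:12*1925+32670=55770 · T[13,11]:12*66+1925=2717 · T[13,12]:12*1+66=78 · T[13,13]:12*0+1=1
[14] T[14,10]:13*55770+749463=1474473 · T[14,11]:13*2717+55770=91091 · T[14,12]:13*78+2717=3731 · T[14,13]:13*1+78=91 · T[14,14]:13*0+1=1
[15] T[15,11]:14*91091+1474473=2749747 · T[15,12]:14*3731+91091=143325 · T[15,13]:14*91+3731=5005 · T[15,14]:14*1+91=105
Read c(15,11) = 2749747, c(15,12) = 143325, c(15,13) = 5005, c(15,14) = 105.

2749747, 143325, 5005, 105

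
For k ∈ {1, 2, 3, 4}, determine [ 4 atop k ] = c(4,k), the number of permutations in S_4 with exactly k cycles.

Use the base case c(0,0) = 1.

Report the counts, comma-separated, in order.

6, 11, 6, 1

@1  (1,1):0·0+1→1
@2  (2,1):1·1+0→1, (2,2):0·1+1→1
@3  (3,1):1·2+0→2, (3,2):1·2+1→3, (3,3):0·2+1→1
@4  (4,1):2·3+0→6, (4,2):3·3+2→11, (4,3):1·3+3→6, (4,4):0·3+1→1
Read c(4,1) = 6, c(4,2) = 11, c(4,3) = 6, c(4,4) = 1.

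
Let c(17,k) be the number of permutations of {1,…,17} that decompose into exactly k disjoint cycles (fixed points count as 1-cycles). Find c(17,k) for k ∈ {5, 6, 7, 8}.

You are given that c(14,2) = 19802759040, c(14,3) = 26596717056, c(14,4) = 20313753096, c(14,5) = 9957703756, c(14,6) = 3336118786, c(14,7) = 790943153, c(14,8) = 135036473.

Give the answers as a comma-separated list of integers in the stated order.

48366009233424, 18861567058880, 5374523477960, 1146901283528

r15: T_15,3=14×26596717056+19802759040=392156797824; T_15,4=14×20313753096+26596717056=310989260400; T_15,5=14×9957703756+20313753096=159721605680; T_15,6=14×3336118786+9957703756=56663366760; T_15,7=14×790943153+3336118786=14409322928; T_15,8=14×135036473+790943153=2681453775
r16: T_16,4=15×310989260400+392156797824=5056995703824; T_16,5=15×159721605680+310989260400=2706813345600; T_16,6=15×56663366760+159721605680=1009672107080; T_16,7=15×14409322928+56663366760=272803210680; T_16,8=15×2681453775+14409322928=54631129553
r17: T_17,5=16×2706813345600+5056995703824=48366009233424; T_17,6=16×1009672107080+2706813345600=18861567058880; T_17,7=16×272803210680+1009672107080=5374523477960; T_17,8=16×54631129553+272803210680=1146901283528
Read c(17,5) = 48366009233424, c(17,6) = 18861567058880, c(17,7) = 5374523477960, c(17,8) = 1146901283528.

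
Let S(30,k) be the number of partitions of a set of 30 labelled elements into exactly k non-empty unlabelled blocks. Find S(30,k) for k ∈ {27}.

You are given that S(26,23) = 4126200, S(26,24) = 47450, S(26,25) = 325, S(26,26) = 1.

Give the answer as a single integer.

@27  (27,24):47450·24+4126200→5265000, (27,25):325·25+47450→55575, (27,26):1·26+325→351, (27,27):0·27+1→1
@28  (28,25):55575·25+5265000→6654375, (28,26):351·26+55575→64701, (28,27):1·27+351→378
@29  (29,26):64701·26+6654375→8336601, (29,27):378·27+64701→74907
@30  (30,27):74907·27+8336601→10359090
Read S(30,27) = 10359090.

10359090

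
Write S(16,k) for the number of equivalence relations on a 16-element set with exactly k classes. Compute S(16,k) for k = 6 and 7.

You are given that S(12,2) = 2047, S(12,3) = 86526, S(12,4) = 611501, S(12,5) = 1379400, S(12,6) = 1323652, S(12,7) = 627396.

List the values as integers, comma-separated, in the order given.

2734926558, 3281882604

row 13: T[13][3]=3·86526+2047=261625  T[13][4]=4·611501+86526=2532530  T[13][5]=5·1379400+611501=7508501  T[13][6]=6·1323652+1379400=9321312  T[13][7]=7·627396+1323652=5715424
row 14: T[14][4]=4·2532530+261625=10391745  T[14][5]=5·7508501+2532530=40075035  T[14][6]=6·9321312+7508501=63436373  T[14][7]=7·5715424+9321312=49329280
row 15: T[15][5]=5·40075035+10391745=210766920  T[15][6]=6·63436373+40075035=420693273  T[15][7]=7·49329280+63436373=408741333
row 16: T[16][6]=6·420693273+210766920=2734926558  T[16][7]=7·408741333+420693273=3281882604
Read S(16,6) = 2734926558, S(16,7) = 3281882604.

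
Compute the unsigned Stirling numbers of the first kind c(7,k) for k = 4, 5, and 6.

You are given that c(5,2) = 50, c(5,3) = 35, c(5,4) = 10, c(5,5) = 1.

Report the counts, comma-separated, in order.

i=6: T(6,3)=50+5·35=225 | T(6,4)=35+5·10=85 | T(6,5)=10+5·1=15 | T(6,6)=1+5·0=1
i=7: T(7,4)=225+6·85=735 | T(7,5)=85+6·15=175 | T(7,6)=15+6·1=21
Read c(7,4) = 735, c(7,5) = 175, c(7,6) = 21.

735, 175, 21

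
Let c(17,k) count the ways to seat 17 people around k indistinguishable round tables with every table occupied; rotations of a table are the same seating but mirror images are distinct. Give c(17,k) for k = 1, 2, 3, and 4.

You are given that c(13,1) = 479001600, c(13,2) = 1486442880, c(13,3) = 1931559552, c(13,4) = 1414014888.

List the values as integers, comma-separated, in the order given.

20922789888000, 70734282393600, 102992244837120, 87077748875904

@14  (14,1):479001600·13+0→6227020800, (14,2):1486442880·13+479001600→19802759040, (14,3):1931559552·13+1486442880→26596717056, (14,4):1414014888·13+1931559552→20313753096
@15  (15,1):6227020800·14+0→87178291200, (15,2):19802759040·14+6227020800→283465647360, (15,3):26596717056·14+19802759040→392156797824, (15,4):20313753096·14+26596717056→310989260400
@16  (16,1):87178291200·15+0→1307674368000, (16,2):283465647360·15+87178291200→4339163001600, (16,3):392156797824·15+283465647360→6165817614720, (16,4):310989260400·15+392156797824→5056995703824
@17  (17,1):1307674368000·16+0→20922789888000, (17,2):4339163001600·16+1307674368000→70734282393600, (17,3):6165817614720·16+4339163001600→102992244837120, (17,4):5056995703824·16+6165817614720→87077748875904
Read c(17,1) = 20922789888000, c(17,2) = 70734282393600, c(17,3) = 102992244837120, c(17,4) = 87077748875904.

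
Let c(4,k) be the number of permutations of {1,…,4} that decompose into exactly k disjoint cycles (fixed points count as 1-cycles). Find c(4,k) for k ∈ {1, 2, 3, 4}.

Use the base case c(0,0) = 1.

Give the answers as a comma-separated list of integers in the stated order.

6, 11, 6, 1

r1: T_1,1=0×0+1=1
r2: T_2,1=1×1+0=1; T_2,2=1×0+1=1
r3: T_3,1=2×1+0=2; T_3,2=2×1+1=3; T_3,3=2×0+1=1
r4: T_4,1=3×2+0=6; T_4,2=3×3+2=11; T_4,3=3×1+3=6; T_4,4=3×0+1=1
Read c(4,1) = 6, c(4,2) = 11, c(4,3) = 6, c(4,4) = 1.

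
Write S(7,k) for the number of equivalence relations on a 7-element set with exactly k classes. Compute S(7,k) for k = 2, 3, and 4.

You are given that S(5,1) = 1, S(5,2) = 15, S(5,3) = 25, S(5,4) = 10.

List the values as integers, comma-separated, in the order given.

row 6: T[6][1]=1·1+0=1  T[6][2]=2·15+1=31  T[6][3]=3·25+15=90  T[6][4]=4·10+25=65
row 7: T[7][2]=2·31+1=63  T[7][3]=3·90+31=301  T[7][4]=4·65+90=350
Read S(7,2) = 63, S(7,3) = 301, S(7,4) = 350.

63, 301, 350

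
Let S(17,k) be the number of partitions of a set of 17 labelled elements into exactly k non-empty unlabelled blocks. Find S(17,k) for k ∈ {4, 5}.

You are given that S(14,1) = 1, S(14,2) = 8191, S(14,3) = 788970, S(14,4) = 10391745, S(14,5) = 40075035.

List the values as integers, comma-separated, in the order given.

@15  (15,2):8191·2+1→16383, (15,3):788970·3+8191→2375101, (15,4):10391745·4+788970→42355950, (15,5):40075035·5+10391745→210766920
@16  (16,3):2375101·3+16383→7141686, (16,4):42355950·4+2375101→171798901, (16,5):210766920·5+42355950→1096190550
@17  (17,4):171798901·4+7141686→694337290, (17,5):1096190550·5+171798901→5652751651
Read S(17,4) = 694337290, S(17,5) = 5652751651.

694337290, 5652751651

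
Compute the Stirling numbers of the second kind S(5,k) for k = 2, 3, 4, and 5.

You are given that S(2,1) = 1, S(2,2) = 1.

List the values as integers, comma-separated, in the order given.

15, 25, 10, 1

r3: T_3,1=1×1+0=1; T_3,2=2×1+1=3; T_3,3=3×0+1=1
r4: T_4,1=1×1+0=1; T_4,2=2×3+1=7; T_4,3=3×1+3=6; T_4,4=4×0+1=1
r5: T_5,2=2×7+1=15; T_5,3=3×6+7=25; T_5,4=4×1+6=10; T_5,5=5×0+1=1
Read S(5,2) = 15, S(5,3) = 25, S(5,4) = 10, S(5,5) = 1.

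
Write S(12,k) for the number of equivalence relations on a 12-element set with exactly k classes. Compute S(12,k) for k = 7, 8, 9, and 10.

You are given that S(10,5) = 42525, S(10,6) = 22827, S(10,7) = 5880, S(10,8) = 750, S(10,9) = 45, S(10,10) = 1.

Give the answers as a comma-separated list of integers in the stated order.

[11] T[11,6]:6*22827+42525=179487 · T[11,7]:7*5880+22827=63987 · T[11,8]:8*750+5880=11880 · T[11,9]:9*45+750=1155 · T[11,10]:10*1+45=55
[12] T[12,7]:7*63987+179487=627396 · T[12,8]:8*11880+63987=159027 · T[12,9]:9*1155+11880=22275 · T[12,10]:10*55+1155=1705
Read S(12,7) = 627396, S(12,8) = 159027, S(12,9) = 22275, S(12,10) = 1705.

627396, 159027, 22275, 1705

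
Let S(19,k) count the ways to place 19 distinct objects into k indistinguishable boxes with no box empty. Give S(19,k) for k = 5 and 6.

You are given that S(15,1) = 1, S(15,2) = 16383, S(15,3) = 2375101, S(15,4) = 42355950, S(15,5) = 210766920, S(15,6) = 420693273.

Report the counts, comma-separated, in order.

147589284710, 693081601779

@16  (16,2):16383·2+1→32767, (16,3):2375101·3+16383→7141686, (16,4):42355950·4+2375101→171798901, (16,5):210766920·5+42355950→1096190550, (16,6):420693273·6+210766920→2734926558
@17  (17,3):7141686·3+32767→21457825, (17,4):171798901·4+7141686→694337290, (17,5):1096190550·5+171798901→5652751651, (17,6):2734926558·6+1096190550→17505749898
@18  (18,4):694337290·4+21457825→2798806985, (18,5):5652751651·5+694337290→28958095545, (18,6):17505749898·6+5652751651→110687251039
@19  (19,5):28958095545·5+2798806985→147589284710, (19,6):110687251039·6+28958095545→693081601779
Read S(19,5) = 147589284710, S(19,6) = 693081601779.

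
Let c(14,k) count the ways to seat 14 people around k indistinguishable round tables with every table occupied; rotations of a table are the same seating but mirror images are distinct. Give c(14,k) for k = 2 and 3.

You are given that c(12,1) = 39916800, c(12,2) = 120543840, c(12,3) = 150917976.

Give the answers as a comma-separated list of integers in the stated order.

i=13: T(13,1)=0+12·39916800=479001600 | T(13,2)=39916800+12·120543840=1486442880 | T(13,3)=120543840+12·150917976=1931559552
i=14: T(14,2)=479001600+13·1486442880=19802759040 | T(14,3)=1486442880+13·1931559552=26596717056
Read c(14,2) = 19802759040, c(14,3) = 26596717056.

19802759040, 26596717056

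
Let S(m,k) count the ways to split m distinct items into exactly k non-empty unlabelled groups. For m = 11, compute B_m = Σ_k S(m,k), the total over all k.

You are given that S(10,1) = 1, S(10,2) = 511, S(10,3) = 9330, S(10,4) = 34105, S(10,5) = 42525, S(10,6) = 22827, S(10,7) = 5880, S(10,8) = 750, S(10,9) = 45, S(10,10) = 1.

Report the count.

row 11: T[11][1]=1·1+0=1  T[11][2]=2·511+1=1023  T[11][3]=3·9330+511=28501  T[11][4]=4·34105+9330=145750  T[11][5]=5·42525+34105=246730  T[11][6]=6·22827+42525=179487  T[11][7]=7·5880+22827=63987  T[11][8]=8·750+5880=11880  T[11][9]=9·45+750=1155  T[11][10]=10·1+45=55  T[11][11]=11·0+1=1
B_11 = ΣS(11,k) = 1+1023+28501+145750+246730+179487+63987+11880+1155+55+1 = 678570

678570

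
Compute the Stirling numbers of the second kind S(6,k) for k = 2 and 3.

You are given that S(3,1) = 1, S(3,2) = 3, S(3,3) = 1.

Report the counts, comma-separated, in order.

[4] T[4,1]:1*1+0=1 · T[4,2]:2*3+1=7 · T[4,3]:3*1+3=6
[5] T[5,1]:1*1+0=1 · T[5,2]:2*7+1=15 · T[5,3]:3*6+7=25
[6] T[6,2]:2*15+1=31 · T[6,3]:3*25+15=90
Read S(6,2) = 31, S(6,3) = 90.

31, 90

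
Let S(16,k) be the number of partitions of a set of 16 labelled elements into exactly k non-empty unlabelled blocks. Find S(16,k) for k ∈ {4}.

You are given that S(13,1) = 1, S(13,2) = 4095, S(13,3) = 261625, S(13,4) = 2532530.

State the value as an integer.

171798901

i=14: T(14,2)=1+2·4095=8191 | T(14,3)=4095+3·261625=788970 | T(14,4)=261625+4·2532530=10391745
i=15: T(15,3)=8191+3·788970=2375101 | T(15,4)=788970+4·10391745=42355950
i=16: T(16,4)=2375101+4·42355950=171798901
Read S(16,4) = 171798901.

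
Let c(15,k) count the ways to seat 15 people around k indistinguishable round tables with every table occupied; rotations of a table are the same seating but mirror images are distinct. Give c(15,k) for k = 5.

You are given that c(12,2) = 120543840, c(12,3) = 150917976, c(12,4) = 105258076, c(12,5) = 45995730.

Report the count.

159721605680

@13  (13,3):150917976·12+120543840→1931559552, (13,4):105258076·12+150917976→1414014888, (13,5):45995730·12+105258076→657206836
@14  (14,4):1414014888·13+1931559552→20313753096, (14,5):657206836·13+1414014888→9957703756
@15  (15,5):9957703756·14+20313753096→159721605680
Read c(15,5) = 159721605680.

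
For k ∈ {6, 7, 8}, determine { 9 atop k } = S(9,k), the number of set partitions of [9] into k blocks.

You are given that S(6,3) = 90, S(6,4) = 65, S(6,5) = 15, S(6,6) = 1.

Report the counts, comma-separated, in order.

2646, 462, 36

[7] T[7,4]:4*65+90=350 · T[7,5]:5*15+65=140 · T[7,6]:6*1+15=21 · T[7,7]:7*0+1=1
[8] T[8,5]:5*140+350=1050 · T[8,6]:6*21+140=266 · T[8,7]:7*1+21=28 · T[8,8]:8*0+1=1
[9] T[9,6]:6*266+1050=2646 · T[9,7]:7*28+266=462 · T[9,8]:8*1+28=36
Read S(9,6) = 2646, S(9,7) = 462, S(9,8) = 36.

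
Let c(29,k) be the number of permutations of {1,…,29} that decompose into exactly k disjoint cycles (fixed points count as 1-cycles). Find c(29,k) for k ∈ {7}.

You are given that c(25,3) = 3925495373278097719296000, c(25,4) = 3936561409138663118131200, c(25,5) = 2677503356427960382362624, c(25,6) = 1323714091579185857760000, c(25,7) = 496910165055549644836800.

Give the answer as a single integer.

@26  (26,4):3936561409138663118131200·25+3925495373278097719296000→102339530601744675672576000, (26,5):2677503356427960382362624·25+3936561409138663118131200→70874145319837672677196800, (26,6):1323714091579185857760000·25+2677503356427960382362624→35770355645907606826362624, (26,7):496910165055549644836800·25+1323714091579185857760000→13746468217967926978680000
@27  (27,5):70874145319837672677196800·26+102339530601744675672576000→1945067308917524165279692800, (27,6):35770355645907606826362624·26+70874145319837672677196800→1000903392113435450162625024, (27,7):13746468217967926978680000·26+35770355645907606826362624→393178529313073708272042624
@28  (28,6):1000903392113435450162625024·27+1945067308917524165279692800→28969458895980281319670568448, (28,7):393178529313073708272042624·27+1000903392113435450162625024→11616723683566425573507775872
@29  (29,7):11616723683566425573507775872·28+28969458895980281319670568448→354237722035840197377888292864
Read c(29,7) = 354237722035840197377888292864.

354237722035840197377888292864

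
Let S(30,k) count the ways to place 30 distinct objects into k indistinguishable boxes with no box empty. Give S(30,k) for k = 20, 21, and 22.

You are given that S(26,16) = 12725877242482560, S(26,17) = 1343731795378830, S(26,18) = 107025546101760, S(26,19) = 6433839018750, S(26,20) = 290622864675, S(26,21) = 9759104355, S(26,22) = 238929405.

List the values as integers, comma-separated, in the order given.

i=27: T(27,17)=12725877242482560+17·1343731795378830=35569317763922670 | T(27,18)=1343731795378830+18·107025546101760=3270191625210510 | T(27,19)=107025546101760+19·6433839018750=229268487458010 | T(27,20)=6433839018750+20·290622864675=12246296312250 | T(27,21)=290622864675+21·9759104355=495564056130 | T(27,22)=9759104355+22·238929405=15015551265
i=28: T(28,18)=35569317763922670+18·3270191625210510=94432767017711850 | T(28,19)=3270191625210510+19·229268487458010=7626292886912700 | T(28,20)=229268487458010+20·12246296312250=474194413703010 | T(28,21)=12246296312250+21·495564056130=22653141490980 | T(28,22)=495564056130+22·15015551265=825906183960
i=29: T(29,19)=94432767017711850+19·7626292886912700=239332331869053150 | T(29,20)=7626292886912700+20·474194413703010=17110181160972900 | T(29,21)=474194413703010+21·22653141490980=949910385013590 | T(29,22)=22653141490980+22·825906183960=40823077538100
i=30: T(30,20)=239332331869053150+20·17110181160972900=581535955088511150 | T(30,21)=17110181160972900+21·949910385013590=37058299246258290 | T(30,22)=949910385013590+22·40823077538100=1848018090851790
Read S(30,20) = 581535955088511150, S(30,21) = 37058299246258290, S(30,22) = 1848018090851790.

581535955088511150, 37058299246258290, 1848018090851790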